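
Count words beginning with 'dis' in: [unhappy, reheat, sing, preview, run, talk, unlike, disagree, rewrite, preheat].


Checking each word for prefix 'dis':
  'unhappy' -> no (count: 0)
  'reheat' -> no (count: 0)
  'sing' -> no (count: 0)
  'preview' -> no (count: 0)
  'run' -> no (count: 0)
  'talk' -> no (count: 0)
  'unlike' -> no (count: 0)
  'disagree' -> YES, starts with 'dis' (count: 1)
  'rewrite' -> no (count: 1)
  'preheat' -> no (count: 1)
Total with prefix 'dis': 1

1


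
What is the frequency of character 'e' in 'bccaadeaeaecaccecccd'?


Scanning 'bccaadeaeaecaccecccd' for 'e':
  Position 6: 'e' -> MATCH (count: 1)
  Position 8: 'e' -> MATCH (count: 2)
  Position 10: 'e' -> MATCH (count: 3)
  Position 15: 'e' -> MATCH (count: 4)
Total occurrences of 'e': 4

4


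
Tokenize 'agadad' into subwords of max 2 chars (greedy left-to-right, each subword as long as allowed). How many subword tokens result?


'agadad' has 6 characters.
Chunking with max size 2:
  Chunk 1: 'ag' (positions 0-1)
  Chunk 2: 'ad' (positions 2-3)
  Chunk 3: 'ad' (positions 4-5)
Total chunks: ceil(6 / 2) = 3

3


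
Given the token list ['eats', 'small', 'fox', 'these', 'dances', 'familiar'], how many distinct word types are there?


Listing all tokens and tracking unique types:
  Token 1: 'eats' -> NEW (unique so far: 1)
  Token 2: 'small' -> NEW (unique so far: 2)
  Token 3: 'fox' -> NEW (unique so far: 3)
  Token 4: 'these' -> NEW (unique so far: 4)
  Token 5: 'dances' -> NEW (unique so far: 5)
  Token 6: 'familiar' -> NEW (unique so far: 6)
Unique types: ('dances', 'eats', 'familiar', 'fox', 'small', 'these')
Vocabulary size: 6

6


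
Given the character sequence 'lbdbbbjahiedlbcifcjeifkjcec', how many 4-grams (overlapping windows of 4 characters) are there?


String 'lbdbbbjahiedlbcifcjeifkjcec' has length L = 27.
Number of overlapping n-grams = L - n + 1
Substituting: 27 - 4 + 1 = 24

24


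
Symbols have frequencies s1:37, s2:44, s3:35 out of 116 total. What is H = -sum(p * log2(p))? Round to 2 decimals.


Computing entropy H = -sum(p_i * log2(p_i)):
  s1: p = 37/116 = 0.3190, -p*log2(p) = 0.5258
  s2: p = 44/116 = 0.3793, -p*log2(p) = 0.5305
  s3: p = 35/116 = 0.3017, -p*log2(p) = 0.5216
H = sum of terms = 1.5779
Rounded to 2 decimals: 1.58

1.58


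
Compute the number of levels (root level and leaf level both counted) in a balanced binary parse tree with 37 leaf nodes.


In a balanced binary tree with n leaves the deepest leaf is ceil(log2(n)) edges below the root,
so counting node levels inclusive of root and leaves gives ceil(log2(n)) + 1 levels.
log2(37) = 5.2095
ceil(5.2095) = 6
levels = 6 + 1 = 7

7


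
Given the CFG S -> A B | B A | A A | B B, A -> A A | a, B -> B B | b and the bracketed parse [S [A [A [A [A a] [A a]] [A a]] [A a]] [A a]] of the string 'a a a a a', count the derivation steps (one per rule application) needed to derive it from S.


Every bracketed nonterminal node [X ...] in the tree is produced by exactly one rule application.
Reading the tree off as a leftmost derivation:
  Step 1: S  =>  A A   (applied S -> A A)
  Step 2: A A  =>  A A A   (applied A -> A A)
  Step 3: A A A  =>  A A A A   (applied A -> A A)
  Step 4: A A A A  =>  A A A A A   (applied A -> A A)
  Step 5: A A A A A  =>  a A A A A   (applied A -> a)
  Step 6: a A A A A  =>  a a A A A   (applied A -> a)
  Step 7: a a A A A  =>  a a a A A   (applied A -> a)
  Step 8: a a a A A  =>  a a a a A   (applied A -> a)
  Step 9: a a a a A  =>  a a a a a   (applied A -> a)
Final yield: a a a a a
Total rewrite steps: 9

9


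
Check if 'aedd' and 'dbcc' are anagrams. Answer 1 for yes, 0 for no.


Sort characters of 'aedd': 'adde'
Sort characters of 'dbcc': 'bccd'
Sorted forms differ -> they are NOT anagrams
Result: 0

0


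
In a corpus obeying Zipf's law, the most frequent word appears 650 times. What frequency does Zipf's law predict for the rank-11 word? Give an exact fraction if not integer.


Zipf's law: freq(rank) = f1 / rank
f1 = 650, rank = 11
freq = 650 / 11
GCD(650, 11) = 1
Simplified: 650/11

650/11


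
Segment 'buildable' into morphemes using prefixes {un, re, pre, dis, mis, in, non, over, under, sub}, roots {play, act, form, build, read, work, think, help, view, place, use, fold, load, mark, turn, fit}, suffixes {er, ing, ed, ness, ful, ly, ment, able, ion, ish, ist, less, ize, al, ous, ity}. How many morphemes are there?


Segmenting 'buildable' against the inventory:
  'build' -> root (morpheme 1)
  'able' -> suffix (morpheme 2)
Total morphemes: 2

2


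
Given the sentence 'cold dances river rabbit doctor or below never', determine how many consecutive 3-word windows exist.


Word trigrams from [8] words:
  Trigram 1: (cold dances river)
  Trigram 2: (dances river rabbit)
  Trigram 3: (river rabbit doctor)
  Trigram 4: (rabbit doctor or)
  Trigram 5: (doctor or below)
  Trigram 6: (or below never)
Total word trigrams: 8 - 2 = 6

6


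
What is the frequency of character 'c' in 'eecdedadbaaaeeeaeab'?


Scanning 'eecdedadbaaaeeeaeab' for 'c':
  Position 2: 'c' -> MATCH (count: 1)
Total occurrences of 'c': 1

1


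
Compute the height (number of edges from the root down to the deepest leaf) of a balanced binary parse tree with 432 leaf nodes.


In a balanced binary tree with n leaves the deepest leaf is ceil(log2(n)) edges below the root.
log2(432) = 8.7549
ceil(8.7549) = 9
height (edges) = 9

9


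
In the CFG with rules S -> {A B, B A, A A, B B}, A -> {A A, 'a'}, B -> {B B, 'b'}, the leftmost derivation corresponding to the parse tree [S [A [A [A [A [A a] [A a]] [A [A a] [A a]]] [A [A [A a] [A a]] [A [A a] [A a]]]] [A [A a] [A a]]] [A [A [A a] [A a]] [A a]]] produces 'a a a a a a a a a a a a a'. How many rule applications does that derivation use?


Every bracketed nonterminal node [X ...] in the tree is produced by exactly one rule application.
Reading the tree off as a leftmost derivation:
  Step 1: S  =>  A A   (applied S -> A A)
  Step 2: A A  =>  A A A   (applied A -> A A)
  Step 3: A A A  =>  A A A A   (applied A -> A A)
  Step 4: A A A A  =>  A A A A A   (applied A -> A A)
  Step 5: A A A A A  =>  A A A A A A   (applied A -> A A)
  Step 6: A A A A A A  =>  a A A A A A   (applied A -> a)
  Step 7: a A A A A A  =>  a a A A A A   (applied A -> a)
  Step 8: a a A A A A  =>  a a A A A A A   (applied A -> A A)
  Step 9: a a A A A A A  =>  a a a A A A A   (applied A -> a)
  Step 10: a a a A A A A  =>  a a a a A A A   (applied A -> a)
  Step 11: a a a a A A A  =>  a a a a A A A A   (applied A -> A A)
  Step 12: a a a a A A A A  =>  a a a a A A A A A   (applied A -> A A)
  Step 13: a a a a A A A A A  =>  a a a a a A A A A   (applied A -> a)
  Step 14: a a a a a A A A A  =>  a a a a a a A A A   (applied A -> a)
  Step 15: a a a a a a A A A  =>  a a a a a a A A A A   (applied A -> A A)
  Step 16: a a a a a a A A A A  =>  a a a a a a a A A A   (applied A -> a)
  Step 17: a a a a a a a A A A  =>  a a a a a a a a A A   (applied A -> a)
  Step 18: a a a a a a a a A A  =>  a a a a a a a a A A A   (applied A -> A A)
  Step 19: a a a a a a a a A A A  =>  a a a a a a a a a A A   (applied A -> a)
  Step 20: a a a a a a a a a A A  =>  a a a a a a a a a a A   (applied A -> a)
  Step 21: a a a a a a a a a a A  =>  a a a a a a a a a a A A   (applied A -> A A)
  Step 22: a a a a a a a a a a A A  =>  a a a a a a a a a a A A A   (applied A -> A A)
  Step 23: a a a a a a a a a a A A A  =>  a a a a a a a a a a a A A   (applied A -> a)
  Step 24: a a a a a a a a a a a A A  =>  a a a a a a a a a a a a A   (applied A -> a)
  Step 25: a a a a a a a a a a a a A  =>  a a a a a a a a a a a a a   (applied A -> a)
Final yield: a a a a a a a a a a a a a
Total rewrite steps: 25

25


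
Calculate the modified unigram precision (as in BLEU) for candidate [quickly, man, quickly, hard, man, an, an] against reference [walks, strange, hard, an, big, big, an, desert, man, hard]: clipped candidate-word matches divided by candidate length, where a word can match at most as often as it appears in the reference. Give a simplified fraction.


Reference word counts: {'an': 2, 'big': 2, 'desert': 1, 'hard': 2, 'man': 1, 'strange': 1, 'walks': 1}
Checking each candidate word (with clipping):
  'quickly' -> not in reference -> no match (matches: 0)
  'man' -> in reference (ref count 1, used 1/1) -> match (matches: 1)
  'quickly' -> not in reference -> no match (matches: 1)
  'hard' -> in reference (ref count 2, used 1/2) -> match (matches: 2)
  'man' -> ref count 1 already used up (1/1) -> clipped, no match (matches: 2)
  'an' -> in reference (ref count 2, used 1/2) -> match (matches: 3)
  'an' -> in reference (ref count 2, used 2/2) -> match (matches: 4)
Clipped matches: 4, Candidate length: 7
Precision = 4/7

4/7


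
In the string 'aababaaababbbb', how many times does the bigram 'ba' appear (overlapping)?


Scanning 'aababaaababbbb' for bigram 'ba':
  Position 0: 'aa' -> no
  Position 1: 'ab' -> no
  Position 2: 'ba' -> MATCH
  Position 3: 'ab' -> no
  Position 4: 'ba' -> MATCH
  Position 5: 'aa' -> no
  Position 6: 'aa' -> no
  Position 7: 'ab' -> no
  Position 8: 'ba' -> MATCH
  Position 9: 'ab' -> no
  Position 10: 'bb' -> no
  Position 11: 'bb' -> no
  Position 12: 'bb' -> no
Total matches: 3

3


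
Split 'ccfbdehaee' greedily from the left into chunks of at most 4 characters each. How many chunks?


'ccfbdehaee' has 10 characters.
Chunking with max size 4:
  Chunk 1: 'ccfb' (positions 0-3)
  Chunk 2: 'deha' (positions 4-7)
  Chunk 3: 'ee' (positions 8-9)
Total chunks: ceil(10 / 4) = 3

3


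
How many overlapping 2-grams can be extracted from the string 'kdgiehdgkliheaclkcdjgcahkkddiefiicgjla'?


String 'kdgiehdgkliheaclkcdjgcahkkddiefiicgjla' has length L = 38.
Number of overlapping n-grams = L - n + 1
Substituting: 38 - 2 + 1 = 37

37


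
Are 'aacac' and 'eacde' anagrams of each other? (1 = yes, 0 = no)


Sort characters of 'aacac': 'aaacc'
Sort characters of 'eacde': 'acdee'
Sorted forms differ -> they are NOT anagrams
Result: 0

0


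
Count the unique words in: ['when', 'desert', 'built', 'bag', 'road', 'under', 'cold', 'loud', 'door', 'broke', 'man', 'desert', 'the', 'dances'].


Listing all tokens and tracking unique types:
  Token 1: 'when' -> NEW (unique so far: 1)
  Token 2: 'desert' -> NEW (unique so far: 2)
  Token 3: 'built' -> NEW (unique so far: 3)
  Token 4: 'bag' -> NEW (unique so far: 4)
  Token 5: 'road' -> NEW (unique so far: 5)
  Token 6: 'under' -> NEW (unique so far: 6)
  Token 7: 'cold' -> NEW (unique so far: 7)
  Token 8: 'loud' -> NEW (unique so far: 8)
  Token 9: 'door' -> NEW (unique so far: 9)
  Token 10: 'broke' -> NEW (unique so far: 10)
  Token 11: 'man' -> NEW (unique so far: 11)
  Token 12: 'desert' -> duplicate (unique so far: 11)
  Token 13: 'the' -> NEW (unique so far: 12)
  Token 14: 'dances' -> NEW (unique so far: 13)
Unique types: ('bag', 'broke', 'built', 'cold', 'dances', 'desert', 'door', 'loud', 'man', 'road', 'the', 'under', 'when')
Vocabulary size: 13

13


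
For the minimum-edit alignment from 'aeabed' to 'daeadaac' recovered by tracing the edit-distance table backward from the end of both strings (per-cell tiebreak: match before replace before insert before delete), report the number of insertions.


Edit distance = 5. Backtracking from cell (6, 8) with preference match > replace > insert > delete,
then listing the resulting alignment 'aeabed' -> 'daeadaac' left to right:
  Step 1: insert 'd' [insertion #1]
  Step 2: keep 'a'
  Step 3: keep 'e'
  Step 4: keep 'a'
  Step 5: insert 'd' [insertion #2]
  Step 6: replace b->a
  Step 7: replace e->a
  Step 8: replace d->c
Total insertions: 2

2


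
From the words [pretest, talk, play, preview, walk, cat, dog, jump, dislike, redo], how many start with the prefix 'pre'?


Checking each word for prefix 'pre':
  'pretest' -> YES, starts with 'pre' (count: 1)
  'talk' -> no (count: 1)
  'play' -> no (count: 1)
  'preview' -> YES, starts with 'pre' (count: 2)
  'walk' -> no (count: 2)
  'cat' -> no (count: 2)
  'dog' -> no (count: 2)
  'jump' -> no (count: 2)
  'dislike' -> no (count: 2)
  'redo' -> no (count: 2)
Total with prefix 'pre': 2

2


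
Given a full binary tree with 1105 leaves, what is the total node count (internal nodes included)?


Leaf nodes (terminals): 1105
Internal nodes = n - 1 = 1105 - 1 = 1104
Total = leaves + internal = 1105 + 1104 = 2209

2209


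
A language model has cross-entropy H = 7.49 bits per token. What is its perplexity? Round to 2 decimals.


Perplexity formula: PP = 2^H
H = 7.49
PP = 2^7.49
Decompose: 2^7.49 = 2^7 * 2^0.49
2^7 = 128, 2^0.49 ~ 1.4044449
PP ~ 128 * 1.4044449 = 179.7689472
Rounded to 2 decimals: 179.77

179.77


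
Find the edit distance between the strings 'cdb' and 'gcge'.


Building DP table for s1='cdb' (len 3) and s2='gcge' (len 4):
       g  c  g  e
    0  1  2  3  4
  c 1  1  1  2  3
  d 2  2  2  2  3
  b 3  3  3  3  3
Edit distance = dp[3][4] = 3

3


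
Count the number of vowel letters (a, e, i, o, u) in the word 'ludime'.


Scanning each character of 'ludime':
  Position 1: 'l' -> consonant (running count: 0)
  Position 2: 'u' -> vowel (running count: 1)
  Position 3: 'd' -> consonant (running count: 1)
  Position 4: 'i' -> vowel (running count: 2)
  Position 5: 'm' -> consonant (running count: 2)
  Position 6: 'e' -> vowel (running count: 3)
Total vowels: 3

3


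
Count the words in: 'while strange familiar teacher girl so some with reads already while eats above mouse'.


Counting words by splitting on spaces:
  Word 1: 'while'
  Word 2: 'strange'
  Word 3: 'familiar'
  Word 4: 'teacher'
  Word 5: 'girl'
  Word 6: 'so'
  Word 7: 'some'
  Word 8: 'with'
  Word 9: 'reads'
  Word 10: 'already'
  Word 11: 'while'
  Word 12: 'eats'
  Word 13: 'above'
  Word 14: 'mouse'
Total words: 14

14


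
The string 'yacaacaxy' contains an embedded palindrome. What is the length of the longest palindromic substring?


Scanning 'yacaacaxy' for palindromic substrings.
Substring at positions 1-6: 'acaaca'.
Check: reverse('acaaca') = 'acaaca' -> palindrome confirmed.
Neighbouring characters ('y' / 'x') break symmetry, so it cannot extend further.
No longer palindromic substring exists; longest length = 6

6


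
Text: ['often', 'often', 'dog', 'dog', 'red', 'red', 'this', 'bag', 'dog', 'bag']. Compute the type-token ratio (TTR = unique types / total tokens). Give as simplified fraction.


Tokens: 10
Unique types: ('bag', 'dog', 'often', 'red', 'this') = 5
TTR = 5/10
Simplify: divide both by 5 -> 1/2
TTR = 1/2

1/2


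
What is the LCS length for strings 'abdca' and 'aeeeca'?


DP table for LCS of 'abdca' and 'aeeeca':
       a  e  e  e  c  a
    0  0  0  0  0  0  0
  a 0  1  1  1  1  1  1
  b 0  1  1  1  1  1  1
  d 0  1  1  1  1  1  1
  c 0  1  1  1  1  2  2
  a 0  1  1  1  1  2  3
LCS: 'aca'
LCS length = 3

3


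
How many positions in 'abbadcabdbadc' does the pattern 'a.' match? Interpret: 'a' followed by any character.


Pattern: a. means 'a' followed by any character.
Scanning 'abbadcabdbadc' position-by-position:
  Pos 0: window 'ab' -> MATCH
  Pos 1: window 'bb' -> no
  Pos 2: window 'ba' -> no
  Pos 3: window 'ad' -> MATCH
  Pos 4: window 'dc' -> no
  Pos 5: window 'ca' -> no
  Pos 6: window 'ab' -> MATCH
  Pos 7: window 'bd' -> no
  Pos 8: window 'db' -> no
  Pos 9: window 'ba' -> no
  Pos 10: window 'ad' -> MATCH
  Pos 11: window 'dc' -> no
  Pos 12: window 'c' -> no
Total matches: 4

4


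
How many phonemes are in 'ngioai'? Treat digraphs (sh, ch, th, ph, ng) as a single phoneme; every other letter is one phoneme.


Parsing 'ngioai' greedily, digraphs first:
  'ng' -> digraph (1 consonant phoneme) (phonemes so far: 1)
  'i' -> vowel phoneme (phonemes so far: 2)
  'o' -> vowel phoneme (phonemes so far: 3)
  'a' -> vowel phoneme (phonemes so far: 4)
  'i' -> vowel phoneme (phonemes so far: 5)
Total phonemes: 5

5


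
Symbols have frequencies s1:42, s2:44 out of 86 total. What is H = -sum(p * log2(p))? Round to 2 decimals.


Computing entropy H = -sum(p_i * log2(p_i)):
  s1: p = 42/86 = 0.4884, -p*log2(p) = 0.5050
  s2: p = 44/86 = 0.5116, -p*log2(p) = 0.4947
H = sum of terms = 0.9997
Rounded to 2 decimals: 1.00

1.00


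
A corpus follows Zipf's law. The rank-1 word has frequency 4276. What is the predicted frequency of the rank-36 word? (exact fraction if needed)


Zipf's law: freq(rank) = f1 / rank
f1 = 4276, rank = 36
freq = 4276 / 36
GCD(4276, 36) = 4
Simplified: 1069/9

1069/9


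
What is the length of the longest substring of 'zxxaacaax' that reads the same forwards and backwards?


Scanning 'zxxaacaax' for palindromic substrings.
Substring at positions 2-8: 'xaacaax'.
Check: reverse('xaacaax') = 'xaacaax' -> palindrome confirmed.
Neighbouring characters ('x' / '-') break symmetry, so it cannot extend further.
No longer palindromic substring exists; longest length = 7

7


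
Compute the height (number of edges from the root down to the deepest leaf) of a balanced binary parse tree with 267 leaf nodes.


In a balanced binary tree with n leaves the deepest leaf is ceil(log2(n)) edges below the root.
log2(267) = 8.0607
ceil(8.0607) = 9
height (edges) = 9

9


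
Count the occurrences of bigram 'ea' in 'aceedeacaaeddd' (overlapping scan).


Scanning 'aceedeacaaeddd' for bigram 'ea':
  Position 0: 'ac' -> no
  Position 1: 'ce' -> no
  Position 2: 'ee' -> no
  Position 3: 'ed' -> no
  Position 4: 'de' -> no
  Position 5: 'ea' -> MATCH
  Position 6: 'ac' -> no
  Position 7: 'ca' -> no
  Position 8: 'aa' -> no
  Position 9: 'ae' -> no
  Position 10: 'ed' -> no
  Position 11: 'dd' -> no
  Position 12: 'dd' -> no
Total matches: 1

1


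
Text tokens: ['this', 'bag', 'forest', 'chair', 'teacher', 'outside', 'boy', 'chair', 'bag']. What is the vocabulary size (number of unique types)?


Listing all tokens and tracking unique types:
  Token 1: 'this' -> NEW (unique so far: 1)
  Token 2: 'bag' -> NEW (unique so far: 2)
  Token 3: 'forest' -> NEW (unique so far: 3)
  Token 4: 'chair' -> NEW (unique so far: 4)
  Token 5: 'teacher' -> NEW (unique so far: 5)
  Token 6: 'outside' -> NEW (unique so far: 6)
  Token 7: 'boy' -> NEW (unique so far: 7)
  Token 8: 'chair' -> duplicate (unique so far: 7)
  Token 9: 'bag' -> duplicate (unique so far: 7)
Unique types: ('bag', 'boy', 'chair', 'forest', 'outside', 'teacher', 'this')
Vocabulary size: 7

7


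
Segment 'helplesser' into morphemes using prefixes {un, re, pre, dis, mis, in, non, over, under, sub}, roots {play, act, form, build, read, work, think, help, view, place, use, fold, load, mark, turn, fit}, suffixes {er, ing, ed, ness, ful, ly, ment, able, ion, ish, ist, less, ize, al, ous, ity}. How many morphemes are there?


Segmenting 'helplesser' against the inventory:
  'help' -> root (morpheme 1)
  'less' -> suffix (morpheme 2)
  'er' -> suffix (morpheme 3)
Total morphemes: 3

3


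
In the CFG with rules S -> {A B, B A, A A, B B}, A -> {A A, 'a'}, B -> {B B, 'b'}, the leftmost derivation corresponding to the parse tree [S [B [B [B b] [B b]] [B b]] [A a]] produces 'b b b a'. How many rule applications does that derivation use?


Every bracketed nonterminal node [X ...] in the tree is produced by exactly one rule application.
Reading the tree off as a leftmost derivation:
  Step 1: S  =>  B A   (applied S -> B A)
  Step 2: B A  =>  B B A   (applied B -> B B)
  Step 3: B B A  =>  B B B A   (applied B -> B B)
  Step 4: B B B A  =>  b B B A   (applied B -> b)
  Step 5: b B B A  =>  b b B A   (applied B -> b)
  Step 6: b b B A  =>  b b b A   (applied B -> b)
  Step 7: b b b A  =>  b b b a   (applied A -> a)
Final yield: b b b a
Total rewrite steps: 7

7


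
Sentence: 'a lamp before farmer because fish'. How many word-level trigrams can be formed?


Word trigrams from [6] words:
  Trigram 1: (a lamp before)
  Trigram 2: (lamp before farmer)
  Trigram 3: (before farmer because)
  Trigram 4: (farmer because fish)
Total word trigrams: 6 - 2 = 4

4


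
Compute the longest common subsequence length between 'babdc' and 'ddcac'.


DP table for LCS of 'babdc' and 'ddcac':
       d  d  c  a  c
    0  0  0  0  0  0
  b 0  0  0  0  0  0
  a 0  0  0  0  1  1
  b 0  0  0  0  1  1
  d 0  1  1  1  1  1
  c 0  1  1  2  2  2
LCS: 'ac'
LCS length = 2

2


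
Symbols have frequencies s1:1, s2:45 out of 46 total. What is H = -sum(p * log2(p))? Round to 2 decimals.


Computing entropy H = -sum(p_i * log2(p_i)):
  s1: p = 1/46 = 0.0217, -p*log2(p) = 0.1201
  s2: p = 45/46 = 0.9783, -p*log2(p) = 0.0310
H = sum of terms = 0.1511
Rounded to 2 decimals: 0.15

0.15


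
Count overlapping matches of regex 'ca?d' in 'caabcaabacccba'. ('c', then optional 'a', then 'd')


Pattern: ca?d means 'c', then optional 'a', then 'd'.
Scanning 'caabcaabacccba' position-by-position:
  Pos 0: window 'caa' -> no
  Pos 1: window 'aab' -> no
  Pos 2: window 'abc' -> no
  Pos 3: window 'bca' -> no
  Pos 4: window 'caa' -> no
  Pos 5: window 'aab' -> no
  Pos 6: window 'aba' -> no
  Pos 7: window 'bac' -> no
  Pos 8: window 'acc' -> no
  Pos 9: window 'ccc' -> no
  Pos 10: window 'ccb' -> no
  Pos 11: window 'cba' -> no
  Pos 12: window 'ba' -> no
  Pos 13: window 'a' -> no
Total matches: 0

0


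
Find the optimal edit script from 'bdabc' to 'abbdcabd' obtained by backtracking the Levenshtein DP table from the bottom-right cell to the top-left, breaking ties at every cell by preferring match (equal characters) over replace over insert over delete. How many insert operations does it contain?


Edit distance = 4. Backtracking from cell (5, 8) with preference match > replace > insert > delete,
then listing the resulting alignment 'bdabc' -> 'abbdcabd' left to right:
  Step 1: insert 'a' [insertion #1]
  Step 2: insert 'b' [insertion #2]
  Step 3: keep 'b'
  Step 4: keep 'd'
  Step 5: insert 'c' [insertion #3]
  Step 6: keep 'a'
  Step 7: keep 'b'
  Step 8: replace c->d
Total insertions: 3

3


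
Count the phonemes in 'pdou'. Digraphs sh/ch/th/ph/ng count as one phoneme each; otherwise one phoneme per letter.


Parsing 'pdou' greedily, digraphs first:
  'p' -> consonant phoneme (phonemes so far: 1)
  'd' -> consonant phoneme (phonemes so far: 2)
  'o' -> vowel phoneme (phonemes so far: 3)
  'u' -> vowel phoneme (phonemes so far: 4)
Total phonemes: 4

4


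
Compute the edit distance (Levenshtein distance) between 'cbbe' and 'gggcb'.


Building DP table for s1='cbbe' (len 4) and s2='gggcb' (len 5):
       g  g  g  c  b
    0  1  2  3  4  5
  c 1  1  2  3  3  4
  b 2  2  2  3  4  3
  b 3  3  3  3  4  4
  e 4  4  4  4  4  5
Edit distance = dp[4][5] = 5

5


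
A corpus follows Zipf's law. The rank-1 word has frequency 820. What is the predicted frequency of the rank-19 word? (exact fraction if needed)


Zipf's law: freq(rank) = f1 / rank
f1 = 820, rank = 19
freq = 820 / 19
GCD(820, 19) = 1
Simplified: 820/19

820/19


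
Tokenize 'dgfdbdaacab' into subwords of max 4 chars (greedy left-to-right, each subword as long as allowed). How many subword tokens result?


'dgfdbdaacab' has 11 characters.
Chunking with max size 4:
  Chunk 1: 'dgfd' (positions 0-3)
  Chunk 2: 'bdaa' (positions 4-7)
  Chunk 3: 'cab' (positions 8-10)
Total chunks: ceil(11 / 4) = 3

3


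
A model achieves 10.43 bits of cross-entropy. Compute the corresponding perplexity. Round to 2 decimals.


Perplexity formula: PP = 2^H
H = 10.43
PP = 2^10.43
Decompose: 2^10.43 = 2^10 * 2^0.43
2^10 = 1024, 2^0.43 ~ 1.3472336
PP ~ 1024 * 1.3472336 = 1379.5672064
Rounded to 2 decimals: 1379.57

1379.57


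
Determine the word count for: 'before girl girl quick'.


Counting words by splitting on spaces:
  Word 1: 'before'
  Word 2: 'girl'
  Word 3: 'girl'
  Word 4: 'quick'
Total words: 4

4


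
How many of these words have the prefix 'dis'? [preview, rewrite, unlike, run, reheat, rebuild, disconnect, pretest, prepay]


Checking each word for prefix 'dis':
  'preview' -> no (count: 0)
  'rewrite' -> no (count: 0)
  'unlike' -> no (count: 0)
  'run' -> no (count: 0)
  'reheat' -> no (count: 0)
  'rebuild' -> no (count: 0)
  'disconnect' -> YES, starts with 'dis' (count: 1)
  'pretest' -> no (count: 1)
  'prepay' -> no (count: 1)
Total with prefix 'dis': 1

1


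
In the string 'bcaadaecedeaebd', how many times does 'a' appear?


Scanning 'bcaadaecedeaebd' for 'a':
  Position 2: 'a' -> MATCH (count: 1)
  Position 3: 'a' -> MATCH (count: 2)
  Position 5: 'a' -> MATCH (count: 3)
  Position 11: 'a' -> MATCH (count: 4)
Total occurrences of 'a': 4

4


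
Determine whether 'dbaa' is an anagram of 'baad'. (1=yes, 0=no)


Sort characters of 'dbaa': 'aabd'
Sort characters of 'baad': 'aabd'
Sorted forms match -> they ARE anagrams
Result: 1

1


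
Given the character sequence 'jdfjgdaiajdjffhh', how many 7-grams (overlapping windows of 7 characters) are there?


String 'jdfjgdaiajdjffhh' has length L = 16.
Number of overlapping n-grams = L - n + 1
Substituting: 16 - 7 + 1 = 10

10


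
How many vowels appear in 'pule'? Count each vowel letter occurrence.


Scanning each character of 'pule':
  Position 1: 'p' -> consonant (running count: 0)
  Position 2: 'u' -> vowel (running count: 1)
  Position 3: 'l' -> consonant (running count: 1)
  Position 4: 'e' -> vowel (running count: 2)
Total vowels: 2

2


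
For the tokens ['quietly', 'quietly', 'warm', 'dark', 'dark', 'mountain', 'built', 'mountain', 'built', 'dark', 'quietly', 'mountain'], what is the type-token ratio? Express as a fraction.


Tokens: 12
Unique types: ('built', 'dark', 'mountain', 'quietly', 'warm') = 5
TTR = 5/12
Already in lowest terms.

5/12


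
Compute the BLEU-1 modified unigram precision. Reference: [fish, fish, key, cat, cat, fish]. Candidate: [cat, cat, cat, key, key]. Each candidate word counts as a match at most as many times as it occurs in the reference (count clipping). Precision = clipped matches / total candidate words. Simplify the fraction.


Reference word counts: {'cat': 2, 'fish': 3, 'key': 1}
Checking each candidate word (with clipping):
  'cat' -> in reference (ref count 2, used 1/2) -> match (matches: 1)
  'cat' -> in reference (ref count 2, used 2/2) -> match (matches: 2)
  'cat' -> ref count 2 already used up (2/2) -> clipped, no match (matches: 2)
  'key' -> in reference (ref count 1, used 1/1) -> match (matches: 3)
  'key' -> ref count 1 already used up (1/1) -> clipped, no match (matches: 3)
Clipped matches: 3, Candidate length: 5
Precision = 3/5

3/5


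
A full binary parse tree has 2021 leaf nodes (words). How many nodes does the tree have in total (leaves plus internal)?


Leaf nodes (terminals): 2021
Internal nodes = n - 1 = 2021 - 1 = 2020
Total = leaves + internal = 2021 + 2020 = 4041

4041


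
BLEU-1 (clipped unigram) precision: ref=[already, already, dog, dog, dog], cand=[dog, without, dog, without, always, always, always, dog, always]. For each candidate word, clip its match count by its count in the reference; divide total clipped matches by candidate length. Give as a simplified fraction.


Reference word counts: {'already': 2, 'dog': 3}
Checking each candidate word (with clipping):
  'dog' -> in reference (ref count 3, used 1/3) -> match (matches: 1)
  'without' -> not in reference -> no match (matches: 1)
  'dog' -> in reference (ref count 3, used 2/3) -> match (matches: 2)
  'without' -> not in reference -> no match (matches: 2)
  'always' -> not in reference -> no match (matches: 2)
  'always' -> not in reference -> no match (matches: 2)
  'always' -> not in reference -> no match (matches: 2)
  'dog' -> in reference (ref count 3, used 3/3) -> match (matches: 3)
  'always' -> not in reference -> no match (matches: 3)
Clipped matches: 3, Candidate length: 9
Precision = 3/9 = 1/3

1/3


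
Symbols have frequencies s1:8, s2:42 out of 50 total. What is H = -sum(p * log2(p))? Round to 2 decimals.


Computing entropy H = -sum(p_i * log2(p_i)):
  s1: p = 8/50 = 0.1600, -p*log2(p) = 0.4230
  s2: p = 42/50 = 0.8400, -p*log2(p) = 0.2113
H = sum of terms = 0.6343
Rounded to 2 decimals: 0.63

0.63


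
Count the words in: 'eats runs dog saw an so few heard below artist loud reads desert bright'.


Counting words by splitting on spaces:
  Word 1: 'eats'
  Word 2: 'runs'
  Word 3: 'dog'
  Word 4: 'saw'
  Word 5: 'an'
  Word 6: 'so'
  Word 7: 'few'
  Word 8: 'heard'
  Word 9: 'below'
  Word 10: 'artist'
  Word 11: 'loud'
  Word 12: 'reads'
  Word 13: 'desert'
  Word 14: 'bright'
Total words: 14

14


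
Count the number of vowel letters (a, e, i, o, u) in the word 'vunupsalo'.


Scanning each character of 'vunupsalo':
  Position 1: 'v' -> consonant (running count: 0)
  Position 2: 'u' -> vowel (running count: 1)
  Position 3: 'n' -> consonant (running count: 1)
  Position 4: 'u' -> vowel (running count: 2)
  Position 5: 'p' -> consonant (running count: 2)
  Position 6: 's' -> consonant (running count: 2)
  Position 7: 'a' -> vowel (running count: 3)
  Position 8: 'l' -> consonant (running count: 3)
  Position 9: 'o' -> vowel (running count: 4)
Total vowels: 4

4


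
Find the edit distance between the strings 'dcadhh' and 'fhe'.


Building DP table for s1='dcadhh' (len 6) and s2='fhe' (len 3):
       f  h  e
    0  1  2  3
  d 1  1  2  3
  c 2  2  2  3
  a 3  3  3  3
  d 4  4  4  4
  h 5  5  4  5
  h 6  6  5  5
Edit distance = dp[6][3] = 5

5


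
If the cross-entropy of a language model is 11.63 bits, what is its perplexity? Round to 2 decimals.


Perplexity formula: PP = 2^H
H = 11.63
PP = 2^11.63
Decompose: 2^11.63 = 2^11 * 2^0.63
2^11 = 2048, 2^0.63 ~ 1.5475650
PP ~ 2048 * 1.5475650 = 3169.4131200
Rounded to 2 decimals: 3169.41

3169.41


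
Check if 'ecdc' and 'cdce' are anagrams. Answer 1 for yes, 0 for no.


Sort characters of 'ecdc': 'ccde'
Sort characters of 'cdce': 'ccde'
Sorted forms match -> they ARE anagrams
Result: 1

1


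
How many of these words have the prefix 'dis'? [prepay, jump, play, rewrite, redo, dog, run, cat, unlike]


Checking each word for prefix 'dis':
  'prepay' -> no (count: 0)
  'jump' -> no (count: 0)
  'play' -> no (count: 0)
  'rewrite' -> no (count: 0)
  'redo' -> no (count: 0)
  'dog' -> no (count: 0)
  'run' -> no (count: 0)
  'cat' -> no (count: 0)
  'unlike' -> no (count: 0)
Total with prefix 'dis': 0

0


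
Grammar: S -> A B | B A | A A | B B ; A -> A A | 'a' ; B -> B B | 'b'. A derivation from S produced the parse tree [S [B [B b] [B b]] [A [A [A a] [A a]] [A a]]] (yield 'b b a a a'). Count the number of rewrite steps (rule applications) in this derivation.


Every bracketed nonterminal node [X ...] in the tree is produced by exactly one rule application.
Reading the tree off as a leftmost derivation:
  Step 1: S  =>  B A   (applied S -> B A)
  Step 2: B A  =>  B B A   (applied B -> B B)
  Step 3: B B A  =>  b B A   (applied B -> b)
  Step 4: b B A  =>  b b A   (applied B -> b)
  Step 5: b b A  =>  b b A A   (applied A -> A A)
  Step 6: b b A A  =>  b b A A A   (applied A -> A A)
  Step 7: b b A A A  =>  b b a A A   (applied A -> a)
  Step 8: b b a A A  =>  b b a a A   (applied A -> a)
  Step 9: b b a a A  =>  b b a a a   (applied A -> a)
Final yield: b b a a a
Total rewrite steps: 9

9


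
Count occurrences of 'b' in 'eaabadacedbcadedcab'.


Scanning 'eaabadacedbcadedcab' for 'b':
  Position 3: 'b' -> MATCH (count: 1)
  Position 10: 'b' -> MATCH (count: 2)
  Position 18: 'b' -> MATCH (count: 3)
Total occurrences of 'b': 3

3


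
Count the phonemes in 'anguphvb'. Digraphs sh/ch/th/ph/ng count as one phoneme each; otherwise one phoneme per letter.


Parsing 'anguphvb' greedily, digraphs first:
  'a' -> vowel phoneme (phonemes so far: 1)
  'ng' -> digraph (1 consonant phoneme) (phonemes so far: 2)
  'u' -> vowel phoneme (phonemes so far: 3)
  'ph' -> digraph (1 consonant phoneme) (phonemes so far: 4)
  'v' -> consonant phoneme (phonemes so far: 5)
  'b' -> consonant phoneme (phonemes so far: 6)
Total phonemes: 6

6


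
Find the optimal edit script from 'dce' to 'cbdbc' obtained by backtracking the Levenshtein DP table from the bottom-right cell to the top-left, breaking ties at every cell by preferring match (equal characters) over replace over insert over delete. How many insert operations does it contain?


Edit distance = 4. Backtracking from cell (3, 5) with preference match > replace > insert > delete,
then listing the resulting alignment 'dce' -> 'cbdbc' left to right:
  Step 1: insert 'c' [insertion #1]
  Step 2: insert 'b' [insertion #2]
  Step 3: keep 'd'
  Step 4: replace c->b
  Step 5: replace e->c
Total insertions: 2

2


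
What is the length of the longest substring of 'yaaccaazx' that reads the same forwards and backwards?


Scanning 'yaaccaazx' for palindromic substrings.
Substring at positions 1-6: 'aaccaa'.
Check: reverse('aaccaa') = 'aaccaa' -> palindrome confirmed.
Neighbouring characters ('y' / 'z') break symmetry, so it cannot extend further.
No longer palindromic substring exists; longest length = 6

6


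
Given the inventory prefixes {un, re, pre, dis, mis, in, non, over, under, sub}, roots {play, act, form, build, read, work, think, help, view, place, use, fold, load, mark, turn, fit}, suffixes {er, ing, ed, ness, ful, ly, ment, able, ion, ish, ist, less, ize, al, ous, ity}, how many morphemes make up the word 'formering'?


Segmenting 'formering' against the inventory:
  'form' -> root (morpheme 1)
  'er' -> suffix (morpheme 2)
  'ing' -> suffix (morpheme 3)
Total morphemes: 3

3


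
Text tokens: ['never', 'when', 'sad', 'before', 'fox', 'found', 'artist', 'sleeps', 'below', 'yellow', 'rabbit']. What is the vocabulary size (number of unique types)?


Listing all tokens and tracking unique types:
  Token 1: 'never' -> NEW (unique so far: 1)
  Token 2: 'when' -> NEW (unique so far: 2)
  Token 3: 'sad' -> NEW (unique so far: 3)
  Token 4: 'before' -> NEW (unique so far: 4)
  Token 5: 'fox' -> NEW (unique so far: 5)
  Token 6: 'found' -> NEW (unique so far: 6)
  Token 7: 'artist' -> NEW (unique so far: 7)
  Token 8: 'sleeps' -> NEW (unique so far: 8)
  Token 9: 'below' -> NEW (unique so far: 9)
  Token 10: 'yellow' -> NEW (unique so far: 10)
  Token 11: 'rabbit' -> NEW (unique so far: 11)
Unique types: ('artist', 'before', 'below', 'found', 'fox', 'never', 'rabbit', 'sad', 'sleeps', 'when', 'yellow')
Vocabulary size: 11

11


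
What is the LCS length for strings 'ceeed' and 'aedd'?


DP table for LCS of 'ceeed' and 'aedd':
       a  e  d  d
    0  0  0  0  0
  c 0  0  0  0  0
  e 0  0  1  1  1
  e 0  0  1  1  1
  e 0  0  1  1  1
  d 0  0  1  2  2
LCS: 'ed'
LCS length = 2

2


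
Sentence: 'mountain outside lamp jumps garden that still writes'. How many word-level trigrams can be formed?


Word trigrams from [8] words:
  Trigram 1: (mountain outside lamp)
  Trigram 2: (outside lamp jumps)
  Trigram 3: (lamp jumps garden)
  Trigram 4: (jumps garden that)
  Trigram 5: (garden that still)
  Trigram 6: (that still writes)
Total word trigrams: 8 - 2 = 6

6


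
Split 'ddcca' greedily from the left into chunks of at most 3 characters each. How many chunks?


'ddcca' has 5 characters.
Chunking with max size 3:
  Chunk 1: 'ddc' (positions 0-2)
  Chunk 2: 'ca' (positions 3-4)
Total chunks: ceil(5 / 3) = 2

2


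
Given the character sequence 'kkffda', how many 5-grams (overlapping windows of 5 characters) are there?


String 'kkffda' has length L = 6.
Number of overlapping n-grams = L - n + 1
Substituting: 6 - 5 + 1 = 2

2


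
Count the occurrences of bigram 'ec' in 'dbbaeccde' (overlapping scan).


Scanning 'dbbaeccde' for bigram 'ec':
  Position 0: 'db' -> no
  Position 1: 'bb' -> no
  Position 2: 'ba' -> no
  Position 3: 'ae' -> no
  Position 4: 'ec' -> MATCH
  Position 5: 'cc' -> no
  Position 6: 'cd' -> no
  Position 7: 'de' -> no
Total matches: 1

1


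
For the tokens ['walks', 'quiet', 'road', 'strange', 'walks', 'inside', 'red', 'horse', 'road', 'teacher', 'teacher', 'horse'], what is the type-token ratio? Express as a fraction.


Tokens: 12
Unique types: ('horse', 'inside', 'quiet', 'red', 'road', 'strange', 'teacher', 'walks') = 8
TTR = 8/12
Simplify: divide both by 4 -> 2/3
TTR = 2/3

2/3


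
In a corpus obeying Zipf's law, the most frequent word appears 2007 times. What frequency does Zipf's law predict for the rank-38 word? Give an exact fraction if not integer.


Zipf's law: freq(rank) = f1 / rank
f1 = 2007, rank = 38
freq = 2007 / 38
GCD(2007, 38) = 1
Simplified: 2007/38

2007/38


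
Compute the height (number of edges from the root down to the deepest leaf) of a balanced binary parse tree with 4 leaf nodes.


In a balanced binary tree with n leaves the deepest leaf is ceil(log2(n)) edges below the root.
log2(4) = 2.0000
ceil(2.0000) = 2
height (edges) = 2

2


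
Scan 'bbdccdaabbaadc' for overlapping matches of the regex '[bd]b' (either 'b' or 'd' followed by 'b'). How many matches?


Pattern: [bd]b means either 'b' or 'd' followed by 'b'.
Scanning 'bbdccdaabbaadc' position-by-position:
  Pos 0: window 'bb' -> MATCH
  Pos 1: window 'bd' -> no
  Pos 2: window 'dc' -> no
  Pos 3: window 'cc' -> no
  Pos 4: window 'cd' -> no
  Pos 5: window 'da' -> no
  Pos 6: window 'aa' -> no
  Pos 7: window 'ab' -> no
  Pos 8: window 'bb' -> MATCH
  Pos 9: window 'ba' -> no
  Pos 10: window 'aa' -> no
  Pos 11: window 'ad' -> no
  Pos 12: window 'dc' -> no
  Pos 13: window 'c' -> no
Total matches: 2

2


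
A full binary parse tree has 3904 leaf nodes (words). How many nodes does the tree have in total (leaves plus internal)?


Leaf nodes (terminals): 3904
Internal nodes = n - 1 = 3904 - 1 = 3903
Total = leaves + internal = 3904 + 3903 = 7807

7807


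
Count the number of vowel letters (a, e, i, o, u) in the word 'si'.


Scanning each character of 'si':
  Position 1: 's' -> consonant (running count: 0)
  Position 2: 'i' -> vowel (running count: 1)
Total vowels: 1

1


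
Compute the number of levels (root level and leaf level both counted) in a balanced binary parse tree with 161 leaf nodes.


In a balanced binary tree with n leaves the deepest leaf is ceil(log2(n)) edges below the root,
so counting node levels inclusive of root and leaves gives ceil(log2(n)) + 1 levels.
log2(161) = 7.3309
ceil(7.3309) = 8
levels = 8 + 1 = 9

9


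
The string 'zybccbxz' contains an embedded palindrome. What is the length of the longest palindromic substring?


Scanning 'zybccbxz' for palindromic substrings.
Substring at positions 2-5: 'bccb'.
Check: reverse('bccb') = 'bccb' -> palindrome confirmed.
Neighbouring characters ('y' / 'x') break symmetry, so it cannot extend further.
No longer palindromic substring exists; longest length = 4

4


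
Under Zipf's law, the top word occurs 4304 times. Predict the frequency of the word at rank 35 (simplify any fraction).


Zipf's law: freq(rank) = f1 / rank
f1 = 4304, rank = 35
freq = 4304 / 35
GCD(4304, 35) = 1
Simplified: 4304/35

4304/35


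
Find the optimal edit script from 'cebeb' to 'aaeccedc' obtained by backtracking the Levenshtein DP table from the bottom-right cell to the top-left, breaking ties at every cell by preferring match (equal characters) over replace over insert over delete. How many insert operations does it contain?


Edit distance = 6. Backtracking from cell (5, 8) with preference match > replace > insert > delete,
then listing the resulting alignment 'cebeb' -> 'aaeccedc' left to right:
  Step 1: insert 'a' [insertion #1]
  Step 2: replace c->a
  Step 3: keep 'e'
  Step 4: insert 'c' [insertion #2]
  Step 5: replace b->c
  Step 6: keep 'e'
  Step 7: insert 'd' [insertion #3]
  Step 8: replace b->c
Total insertions: 3

3


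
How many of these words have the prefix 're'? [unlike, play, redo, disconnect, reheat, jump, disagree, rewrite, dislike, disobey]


Checking each word for prefix 're':
  'unlike' -> no (count: 0)
  'play' -> no (count: 0)
  'redo' -> YES, starts with 're' (count: 1)
  'disconnect' -> no (count: 1)
  'reheat' -> YES, starts with 're' (count: 2)
  'jump' -> no (count: 2)
  'disagree' -> no (count: 2)
  'rewrite' -> YES, starts with 're' (count: 3)
  'dislike' -> no (count: 3)
  'disobey' -> no (count: 3)
Total with prefix 're': 3

3
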